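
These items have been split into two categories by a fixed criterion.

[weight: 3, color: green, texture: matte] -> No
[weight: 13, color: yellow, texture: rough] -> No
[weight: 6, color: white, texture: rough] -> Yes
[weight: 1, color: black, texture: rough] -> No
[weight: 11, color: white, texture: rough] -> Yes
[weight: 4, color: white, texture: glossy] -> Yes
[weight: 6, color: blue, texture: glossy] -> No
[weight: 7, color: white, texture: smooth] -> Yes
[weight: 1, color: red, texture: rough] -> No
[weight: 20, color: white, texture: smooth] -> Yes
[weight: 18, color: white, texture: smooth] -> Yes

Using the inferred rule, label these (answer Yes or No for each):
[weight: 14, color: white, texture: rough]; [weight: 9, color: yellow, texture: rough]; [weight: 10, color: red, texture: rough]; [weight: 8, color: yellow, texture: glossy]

One predicate separates the groups cleanly: color is white.
[weight: 14, color: white, texture: rough] — color is white, hence Yes. [weight: 9, color: yellow, texture: rough] — color is yellow, hence No. [weight: 10, color: red, texture: rough] — color is red, hence No. [weight: 8, color: yellow, texture: glossy] — color is yellow, hence No.

Yes, No, No, No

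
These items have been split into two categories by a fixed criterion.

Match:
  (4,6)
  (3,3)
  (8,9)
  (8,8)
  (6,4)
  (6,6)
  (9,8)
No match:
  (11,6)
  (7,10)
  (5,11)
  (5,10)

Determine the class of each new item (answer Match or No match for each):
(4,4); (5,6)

Match, Match

The classifier is using: max ≤ 9.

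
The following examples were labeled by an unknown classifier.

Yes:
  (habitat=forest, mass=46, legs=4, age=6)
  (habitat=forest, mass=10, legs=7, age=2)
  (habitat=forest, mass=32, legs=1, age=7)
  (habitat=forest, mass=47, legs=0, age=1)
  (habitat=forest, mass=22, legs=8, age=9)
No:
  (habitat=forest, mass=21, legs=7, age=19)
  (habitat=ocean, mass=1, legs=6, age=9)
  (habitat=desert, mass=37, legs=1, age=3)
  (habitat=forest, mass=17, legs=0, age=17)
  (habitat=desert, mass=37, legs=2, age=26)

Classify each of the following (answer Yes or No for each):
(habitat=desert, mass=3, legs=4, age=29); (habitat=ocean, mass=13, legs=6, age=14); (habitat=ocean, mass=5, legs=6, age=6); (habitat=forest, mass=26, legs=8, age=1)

One predicate separates the groups cleanly: habitat is forest AND age ≤ 9.

No, No, No, Yes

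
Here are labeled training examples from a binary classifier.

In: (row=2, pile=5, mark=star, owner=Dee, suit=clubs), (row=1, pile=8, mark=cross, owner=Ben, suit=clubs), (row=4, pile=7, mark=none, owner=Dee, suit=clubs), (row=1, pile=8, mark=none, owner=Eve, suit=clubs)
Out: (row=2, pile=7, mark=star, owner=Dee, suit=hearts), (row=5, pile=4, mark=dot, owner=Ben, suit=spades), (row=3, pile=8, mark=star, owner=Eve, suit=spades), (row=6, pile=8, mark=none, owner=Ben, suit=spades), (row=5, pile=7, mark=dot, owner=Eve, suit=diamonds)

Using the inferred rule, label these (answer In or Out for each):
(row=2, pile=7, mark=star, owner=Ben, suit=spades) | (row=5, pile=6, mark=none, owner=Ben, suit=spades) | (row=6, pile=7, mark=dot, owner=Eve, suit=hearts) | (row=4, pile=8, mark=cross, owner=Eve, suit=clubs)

Rule: suit is clubs. This holds for each 'In' example and fails for each 'Out' one.
Out: (row=2, pile=7, mark=star, owner=Ben, suit=spades), since suit is spades.
Out: (row=5, pile=6, mark=none, owner=Ben, suit=spades), since suit is spades.
Out: (row=6, pile=7, mark=dot, owner=Eve, suit=hearts), since suit is hearts.
In: (row=4, pile=8, mark=cross, owner=Eve, suit=clubs), since suit is clubs.

Out, Out, Out, In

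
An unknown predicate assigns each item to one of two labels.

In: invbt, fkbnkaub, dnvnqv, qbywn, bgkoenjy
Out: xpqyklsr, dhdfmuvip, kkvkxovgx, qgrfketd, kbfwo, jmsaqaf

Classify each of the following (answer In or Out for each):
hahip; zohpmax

Out, Out

Rule: contains 'n'. This holds for each 'In' example and fails for each 'Out' one.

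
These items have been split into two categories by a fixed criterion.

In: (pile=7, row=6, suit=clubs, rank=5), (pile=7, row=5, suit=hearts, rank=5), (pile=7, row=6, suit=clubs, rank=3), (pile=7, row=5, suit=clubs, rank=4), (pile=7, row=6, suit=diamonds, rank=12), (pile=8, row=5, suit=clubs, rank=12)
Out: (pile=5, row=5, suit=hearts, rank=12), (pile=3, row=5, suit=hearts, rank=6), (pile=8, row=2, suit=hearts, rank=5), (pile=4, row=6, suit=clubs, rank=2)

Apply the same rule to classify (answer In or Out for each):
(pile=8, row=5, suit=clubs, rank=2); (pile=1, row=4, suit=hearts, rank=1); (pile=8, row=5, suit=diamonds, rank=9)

The rule appears to be: row ≥ 5 AND pile ≥ 7.
(pile=8, row=5, suit=clubs, rank=2) — row = 5, pile = 8, hence In.
(pile=1, row=4, suit=hearts, rank=1) — row = 4, pile = 1, hence Out.
(pile=8, row=5, suit=diamonds, rank=9) — row = 5, pile = 8, hence In.

In, Out, In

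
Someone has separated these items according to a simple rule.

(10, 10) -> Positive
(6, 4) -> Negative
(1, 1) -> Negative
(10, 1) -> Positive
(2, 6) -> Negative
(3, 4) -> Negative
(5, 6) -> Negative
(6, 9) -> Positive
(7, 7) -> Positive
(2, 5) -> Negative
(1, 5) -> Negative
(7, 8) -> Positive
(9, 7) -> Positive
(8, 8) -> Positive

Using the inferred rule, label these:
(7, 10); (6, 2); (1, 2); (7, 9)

The simplest hypothesis consistent with all the labels is: max ≥ 7.
(7, 10): max 10 — has this property, so Positive.
(6, 2): max 6 — doesn't match, so Negative.
(1, 2): max 2 — doesn't match, so Negative.
(7, 9): max 9 — has this property, so Positive.

Positive, Negative, Negative, Positive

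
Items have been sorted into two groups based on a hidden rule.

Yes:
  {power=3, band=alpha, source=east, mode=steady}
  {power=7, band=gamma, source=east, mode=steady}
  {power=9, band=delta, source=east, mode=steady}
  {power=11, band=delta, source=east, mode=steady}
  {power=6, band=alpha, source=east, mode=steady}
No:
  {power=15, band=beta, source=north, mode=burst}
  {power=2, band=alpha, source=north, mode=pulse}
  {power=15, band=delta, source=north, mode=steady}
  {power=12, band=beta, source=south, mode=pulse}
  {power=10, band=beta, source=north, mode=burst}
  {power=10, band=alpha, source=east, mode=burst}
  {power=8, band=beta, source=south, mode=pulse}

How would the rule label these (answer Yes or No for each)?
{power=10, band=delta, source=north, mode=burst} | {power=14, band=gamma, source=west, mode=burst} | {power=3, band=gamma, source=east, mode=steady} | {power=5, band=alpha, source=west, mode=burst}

The classifier is using: source is east AND mode is steady.
{power=10, band=delta, source=north, mode=burst}: source is north, mode is burst — doesn't qualify, so No. {power=14, band=gamma, source=west, mode=burst}: source is west, mode is burst — doesn't qualify, so No. {power=3, band=gamma, source=east, mode=steady}: source is east, mode is steady — meets the rule, so Yes. {power=5, band=alpha, source=west, mode=burst}: source is west, mode is burst — doesn't qualify, so No.

No, No, Yes, No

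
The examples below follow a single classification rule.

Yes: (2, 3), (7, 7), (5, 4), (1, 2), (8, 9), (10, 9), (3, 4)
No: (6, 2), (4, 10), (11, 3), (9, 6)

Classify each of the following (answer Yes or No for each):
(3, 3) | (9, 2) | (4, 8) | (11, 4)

Yes, No, No, No

The rule appears to be: |first − second| ≤ 1.
(3, 3): |3−3| = 0, meets the rule → Yes.
(9, 2): |9−2| = 7, doesn't match → No.
(4, 8): |4−8| = 4, doesn't match → No.
(11, 4): |11−4| = 7, doesn't match → No.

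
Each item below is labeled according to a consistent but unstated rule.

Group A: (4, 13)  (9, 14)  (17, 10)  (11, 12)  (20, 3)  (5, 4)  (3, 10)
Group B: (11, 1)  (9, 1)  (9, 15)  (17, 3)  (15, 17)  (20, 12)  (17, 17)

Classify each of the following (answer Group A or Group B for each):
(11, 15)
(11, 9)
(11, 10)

Group B, Group B, Group A

Every 'Group A' example satisfies: sum is odd. None of the 'Group B' examples do.
(11, 15): 11+15 = 26, does not fit → Group B. (11, 9): 11+9 = 20, does not fit → Group B. (11, 10): 11+10 = 21, fits → Group A.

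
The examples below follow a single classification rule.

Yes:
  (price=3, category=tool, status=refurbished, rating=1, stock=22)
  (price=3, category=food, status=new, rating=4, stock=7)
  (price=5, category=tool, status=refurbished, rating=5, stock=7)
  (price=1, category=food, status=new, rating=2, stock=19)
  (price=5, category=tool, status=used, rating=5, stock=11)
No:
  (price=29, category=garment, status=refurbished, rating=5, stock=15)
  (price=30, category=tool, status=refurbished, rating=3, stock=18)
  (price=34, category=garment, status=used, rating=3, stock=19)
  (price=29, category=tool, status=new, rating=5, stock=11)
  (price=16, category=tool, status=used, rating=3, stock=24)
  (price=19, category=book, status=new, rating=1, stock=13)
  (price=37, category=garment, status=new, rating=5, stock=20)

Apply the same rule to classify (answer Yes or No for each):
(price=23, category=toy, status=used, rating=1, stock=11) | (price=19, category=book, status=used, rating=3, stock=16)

No, No

The common property of the 'Yes' items is: price ≤ 5. No 'No' item has it.
(price=23, category=toy, status=used, rating=1, stock=11) → price = 23 → No.
(price=19, category=book, status=used, rating=3, stock=16) → price = 19 → No.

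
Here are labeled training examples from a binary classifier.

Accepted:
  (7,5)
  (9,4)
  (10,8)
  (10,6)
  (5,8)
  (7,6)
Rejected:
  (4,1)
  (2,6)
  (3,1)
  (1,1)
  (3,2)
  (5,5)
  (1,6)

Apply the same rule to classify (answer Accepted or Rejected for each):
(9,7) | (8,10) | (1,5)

Accepted, Accepted, Rejected

The classifier is using: sum ≥ 12.
Accepted: (9,7), since 9+7 = 16. Accepted: (8,10), since 8+10 = 18. Rejected: (1,5), since 1+5 = 6.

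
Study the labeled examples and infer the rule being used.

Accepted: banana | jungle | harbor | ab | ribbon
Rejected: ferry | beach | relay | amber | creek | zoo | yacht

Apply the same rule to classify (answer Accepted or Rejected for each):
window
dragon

Accepted, Accepted

Every 'Accepted' example satisfies: even length. None of the 'Rejected' examples do.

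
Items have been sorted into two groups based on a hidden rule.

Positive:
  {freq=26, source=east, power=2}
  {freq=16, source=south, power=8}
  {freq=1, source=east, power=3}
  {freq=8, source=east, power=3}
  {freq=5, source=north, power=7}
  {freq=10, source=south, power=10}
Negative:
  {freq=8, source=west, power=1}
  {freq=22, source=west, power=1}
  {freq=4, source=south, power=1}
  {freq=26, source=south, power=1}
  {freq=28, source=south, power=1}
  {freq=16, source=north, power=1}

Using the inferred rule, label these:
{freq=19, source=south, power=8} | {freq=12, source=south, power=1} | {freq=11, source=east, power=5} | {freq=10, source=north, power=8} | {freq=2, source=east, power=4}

Positive, Negative, Positive, Positive, Positive

The simplest hypothesis consistent with all the labels is: power ≥ 2.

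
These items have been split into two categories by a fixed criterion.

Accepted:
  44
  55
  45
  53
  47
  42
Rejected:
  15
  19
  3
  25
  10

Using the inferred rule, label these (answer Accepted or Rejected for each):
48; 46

Accepted, Accepted

'Accepted' ⟺ at least 42.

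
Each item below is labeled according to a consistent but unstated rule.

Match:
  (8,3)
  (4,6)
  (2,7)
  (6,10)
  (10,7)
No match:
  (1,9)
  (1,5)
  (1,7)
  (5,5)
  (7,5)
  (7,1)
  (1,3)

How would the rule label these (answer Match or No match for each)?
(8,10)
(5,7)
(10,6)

Match, No match, Match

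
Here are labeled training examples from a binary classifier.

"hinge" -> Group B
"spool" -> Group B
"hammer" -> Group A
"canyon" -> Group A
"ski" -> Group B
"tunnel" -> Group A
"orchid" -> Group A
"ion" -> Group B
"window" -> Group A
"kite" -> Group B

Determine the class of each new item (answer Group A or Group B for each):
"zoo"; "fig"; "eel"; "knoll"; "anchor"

Group B, Group B, Group B, Group B, Group A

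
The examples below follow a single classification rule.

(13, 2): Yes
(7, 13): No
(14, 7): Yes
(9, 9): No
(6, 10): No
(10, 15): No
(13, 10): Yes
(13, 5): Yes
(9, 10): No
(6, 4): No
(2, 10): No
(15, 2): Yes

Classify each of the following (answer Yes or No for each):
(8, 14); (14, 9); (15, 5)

The pattern is that an item is 'Yes' exactly when: first ≥ 13.
(8, 14): first 8, fails this test → No. (14, 9): first 14, matches → Yes. (15, 5): first 15, matches → Yes.

No, Yes, Yes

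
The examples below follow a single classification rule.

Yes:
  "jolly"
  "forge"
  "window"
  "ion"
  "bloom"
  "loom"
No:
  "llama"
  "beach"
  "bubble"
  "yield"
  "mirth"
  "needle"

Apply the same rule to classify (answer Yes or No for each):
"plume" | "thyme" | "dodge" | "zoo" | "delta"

All 'Yes' examples share one property — contains 'o' — and every 'No' example lacks it.

No, No, Yes, Yes, No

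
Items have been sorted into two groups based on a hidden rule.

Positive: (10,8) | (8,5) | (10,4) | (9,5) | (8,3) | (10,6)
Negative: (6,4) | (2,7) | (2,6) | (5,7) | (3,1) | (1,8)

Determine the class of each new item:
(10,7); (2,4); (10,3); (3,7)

'Positive' ⟺ first ≥ 7.
(10,7): Positive (first 10). (2,4): Negative (first 2). (10,3): Positive (first 10). (3,7): Negative (first 3).

Positive, Negative, Positive, Negative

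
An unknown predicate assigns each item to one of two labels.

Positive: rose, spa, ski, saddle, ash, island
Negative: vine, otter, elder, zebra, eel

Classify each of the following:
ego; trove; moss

Rule: contains 's'. This holds for each 'Positive' example and fails for each 'Negative' one.

Negative, Negative, Positive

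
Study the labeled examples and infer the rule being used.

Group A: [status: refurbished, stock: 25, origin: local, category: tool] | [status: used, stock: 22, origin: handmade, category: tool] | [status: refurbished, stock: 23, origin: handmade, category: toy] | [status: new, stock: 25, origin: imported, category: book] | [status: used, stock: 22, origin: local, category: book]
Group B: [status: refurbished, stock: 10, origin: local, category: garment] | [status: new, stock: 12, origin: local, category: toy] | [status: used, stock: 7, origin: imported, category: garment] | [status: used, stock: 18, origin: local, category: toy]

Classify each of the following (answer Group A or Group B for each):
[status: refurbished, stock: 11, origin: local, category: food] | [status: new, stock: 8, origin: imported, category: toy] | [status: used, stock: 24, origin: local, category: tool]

The rule appears to be: stock ≥ 22.
[status: refurbished, stock: 11, origin: local, category: food] — stock = 11, hence Group B. [status: new, stock: 8, origin: imported, category: toy] — stock = 8, hence Group B. [status: used, stock: 24, origin: local, category: tool] — stock = 24, hence Group A.

Group B, Group B, Group A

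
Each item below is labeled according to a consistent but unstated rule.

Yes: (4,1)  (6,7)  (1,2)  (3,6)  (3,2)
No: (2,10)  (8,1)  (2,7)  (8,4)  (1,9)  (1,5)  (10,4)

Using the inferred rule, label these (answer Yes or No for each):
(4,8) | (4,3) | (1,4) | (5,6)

No, Yes, Yes, Yes

The pattern is that an item is 'Yes' exactly when: |first − second| ≤ 3.
(4,8): |4−8| = 4 — doesn't qualify, so No.
(4,3): |4−3| = 1 — has this property, so Yes.
(1,4): |1−4| = 3 — has this property, so Yes.
(5,6): |5−6| = 1 — has this property, so Yes.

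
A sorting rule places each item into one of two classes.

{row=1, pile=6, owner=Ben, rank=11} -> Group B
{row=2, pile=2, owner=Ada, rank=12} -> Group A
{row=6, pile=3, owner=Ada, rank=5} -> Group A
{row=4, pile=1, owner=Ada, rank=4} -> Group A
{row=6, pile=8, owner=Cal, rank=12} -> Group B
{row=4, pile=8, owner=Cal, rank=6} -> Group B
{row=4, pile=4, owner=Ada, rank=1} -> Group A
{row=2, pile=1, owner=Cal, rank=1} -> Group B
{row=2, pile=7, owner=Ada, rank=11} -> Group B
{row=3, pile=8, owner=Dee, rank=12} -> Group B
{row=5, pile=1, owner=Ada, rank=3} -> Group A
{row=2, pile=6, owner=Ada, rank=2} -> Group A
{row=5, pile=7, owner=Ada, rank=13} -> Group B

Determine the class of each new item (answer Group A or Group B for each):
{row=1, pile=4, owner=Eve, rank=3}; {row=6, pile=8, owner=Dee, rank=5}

The rule appears to be: owner is Ada AND pile ≤ 6.

Group B, Group B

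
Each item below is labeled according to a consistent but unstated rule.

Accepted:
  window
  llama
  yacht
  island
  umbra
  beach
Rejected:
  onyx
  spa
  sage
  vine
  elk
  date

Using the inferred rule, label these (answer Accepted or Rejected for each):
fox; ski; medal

The simplest hypothesis consistent with all the labels is: length ≥ 5.

Rejected, Rejected, Accepted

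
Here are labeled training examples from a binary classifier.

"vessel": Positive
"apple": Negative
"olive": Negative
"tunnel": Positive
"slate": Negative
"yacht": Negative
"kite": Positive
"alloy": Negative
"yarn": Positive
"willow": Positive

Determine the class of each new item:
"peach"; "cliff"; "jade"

Negative, Negative, Positive

The pattern is that an item is 'Positive' exactly when: even length.
"peach" — length 5, hence Negative.
"cliff" — length 5, hence Negative.
"jade" — length 4, hence Positive.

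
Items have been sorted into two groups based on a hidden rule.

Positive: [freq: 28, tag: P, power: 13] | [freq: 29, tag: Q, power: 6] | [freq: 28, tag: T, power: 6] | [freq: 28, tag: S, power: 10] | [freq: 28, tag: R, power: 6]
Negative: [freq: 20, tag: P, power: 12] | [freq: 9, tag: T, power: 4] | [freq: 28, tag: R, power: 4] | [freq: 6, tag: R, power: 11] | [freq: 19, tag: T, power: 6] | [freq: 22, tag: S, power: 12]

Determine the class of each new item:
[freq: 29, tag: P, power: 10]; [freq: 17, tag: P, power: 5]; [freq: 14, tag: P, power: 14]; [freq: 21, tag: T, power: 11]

Every 'Positive' example satisfies: power ≥ 6 AND freq ≥ 28. None of the 'Negative' examples do.
[freq: 29, tag: P, power: 10] → power = 10, freq = 29 → Positive.
[freq: 17, tag: P, power: 5] → power = 5, freq = 17 → Negative.
[freq: 14, tag: P, power: 14] → power = 14, freq = 14 → Negative.
[freq: 21, tag: T, power: 11] → power = 11, freq = 21 → Negative.

Positive, Negative, Negative, Negative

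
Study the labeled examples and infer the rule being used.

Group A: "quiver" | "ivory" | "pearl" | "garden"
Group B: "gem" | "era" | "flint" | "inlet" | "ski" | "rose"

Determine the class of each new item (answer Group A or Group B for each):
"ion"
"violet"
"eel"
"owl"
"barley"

Group B, Group B, Group B, Group B, Group A

'Group A' ⟺ length ≥ 5 AND contains 'r'.
"ion": length 3, no 'r' — does not pass, so Group B.
"violet": length 6, no 'r' — does not pass, so Group B.
"eel": length 3, no 'r' — does not pass, so Group B.
"owl": length 3, no 'r' — does not pass, so Group B.
"barley": length 6, has 'r' — fits, so Group A.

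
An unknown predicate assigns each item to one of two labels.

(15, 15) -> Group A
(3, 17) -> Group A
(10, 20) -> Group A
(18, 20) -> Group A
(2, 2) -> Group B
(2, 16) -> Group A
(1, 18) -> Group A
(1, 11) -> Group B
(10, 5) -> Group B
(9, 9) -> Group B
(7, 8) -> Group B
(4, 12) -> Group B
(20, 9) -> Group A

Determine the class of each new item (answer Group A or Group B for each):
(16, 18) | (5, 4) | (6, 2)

The simplest hypothesis consistent with all the labels is: max ≥ 15.
(16, 18) → max 18 → Group A.
(5, 4) → max 5 → Group B.
(6, 2) → max 6 → Group B.

Group A, Group B, Group B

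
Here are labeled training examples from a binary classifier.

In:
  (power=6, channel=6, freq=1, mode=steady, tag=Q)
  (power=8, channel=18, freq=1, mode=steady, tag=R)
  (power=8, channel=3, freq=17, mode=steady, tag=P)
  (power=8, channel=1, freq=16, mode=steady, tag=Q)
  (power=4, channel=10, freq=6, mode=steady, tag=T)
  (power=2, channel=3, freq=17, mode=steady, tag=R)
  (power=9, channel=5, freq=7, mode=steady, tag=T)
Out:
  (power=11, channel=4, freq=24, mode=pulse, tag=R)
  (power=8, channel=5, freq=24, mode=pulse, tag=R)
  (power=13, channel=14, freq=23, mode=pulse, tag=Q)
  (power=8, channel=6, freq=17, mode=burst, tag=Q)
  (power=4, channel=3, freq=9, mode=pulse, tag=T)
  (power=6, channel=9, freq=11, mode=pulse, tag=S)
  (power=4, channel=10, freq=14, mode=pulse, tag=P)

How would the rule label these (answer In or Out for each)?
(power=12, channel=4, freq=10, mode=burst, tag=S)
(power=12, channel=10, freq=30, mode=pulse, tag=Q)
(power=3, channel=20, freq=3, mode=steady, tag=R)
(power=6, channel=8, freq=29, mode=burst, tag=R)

Out, Out, In, Out

All 'In' examples share one property — mode is steady — and every 'Out' example lacks it.
(power=12, channel=4, freq=10, mode=burst, tag=S) — mode is burst, hence Out. (power=12, channel=10, freq=30, mode=pulse, tag=Q) — mode is pulse, hence Out. (power=3, channel=20, freq=3, mode=steady, tag=R) — mode is steady, hence In. (power=6, channel=8, freq=29, mode=burst, tag=R) — mode is burst, hence Out.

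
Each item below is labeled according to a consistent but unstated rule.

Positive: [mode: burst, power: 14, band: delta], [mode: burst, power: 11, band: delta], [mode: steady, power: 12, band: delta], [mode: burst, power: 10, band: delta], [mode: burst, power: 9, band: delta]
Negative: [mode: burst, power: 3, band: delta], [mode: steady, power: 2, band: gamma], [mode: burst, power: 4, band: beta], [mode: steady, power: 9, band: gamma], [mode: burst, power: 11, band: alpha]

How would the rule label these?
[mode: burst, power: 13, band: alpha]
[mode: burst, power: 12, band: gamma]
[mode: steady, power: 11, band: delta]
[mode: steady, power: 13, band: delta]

Every 'Positive' example satisfies: band is delta AND power ≥ 4. None of the 'Negative' examples do.

Negative, Negative, Positive, Positive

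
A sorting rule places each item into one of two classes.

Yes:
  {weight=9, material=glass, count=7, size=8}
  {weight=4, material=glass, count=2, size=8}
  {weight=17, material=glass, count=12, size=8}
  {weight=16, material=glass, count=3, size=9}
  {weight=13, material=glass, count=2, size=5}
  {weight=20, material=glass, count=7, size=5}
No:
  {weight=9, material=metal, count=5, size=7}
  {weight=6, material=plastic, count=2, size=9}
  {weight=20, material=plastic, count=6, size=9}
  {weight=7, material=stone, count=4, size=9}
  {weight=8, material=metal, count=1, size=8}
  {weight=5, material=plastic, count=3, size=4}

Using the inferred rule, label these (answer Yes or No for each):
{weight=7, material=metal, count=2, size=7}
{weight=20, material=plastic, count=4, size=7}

No, No

Every 'Yes' example satisfies: material is glass. None of the 'No' examples do.
{weight=7, material=metal, count=2, size=7}: material is metal, doesn't qualify → No. {weight=20, material=plastic, count=4, size=7}: material is plastic, doesn't qualify → No.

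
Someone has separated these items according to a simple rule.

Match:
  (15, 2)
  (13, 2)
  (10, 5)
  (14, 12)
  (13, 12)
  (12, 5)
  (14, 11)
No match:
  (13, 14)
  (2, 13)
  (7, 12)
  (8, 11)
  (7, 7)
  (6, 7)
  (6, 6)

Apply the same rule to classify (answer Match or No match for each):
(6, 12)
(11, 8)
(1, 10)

No match, Match, No match

The distinguishing property — first > second — holds for all the 'Match' cases and none of the 'No match' cases.
(6, 12): 6 < 12, doesn't match → No match.
(11, 8): 11 > 8, has this property → Match.
(1, 10): 1 < 10, doesn't match → No match.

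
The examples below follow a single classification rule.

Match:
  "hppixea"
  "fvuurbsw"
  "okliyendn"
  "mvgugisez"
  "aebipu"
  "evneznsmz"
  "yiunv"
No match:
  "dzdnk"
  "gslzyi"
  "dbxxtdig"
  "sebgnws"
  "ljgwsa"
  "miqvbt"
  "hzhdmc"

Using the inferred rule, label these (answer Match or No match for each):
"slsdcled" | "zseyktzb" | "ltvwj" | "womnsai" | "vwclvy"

No match, No match, No match, Match, No match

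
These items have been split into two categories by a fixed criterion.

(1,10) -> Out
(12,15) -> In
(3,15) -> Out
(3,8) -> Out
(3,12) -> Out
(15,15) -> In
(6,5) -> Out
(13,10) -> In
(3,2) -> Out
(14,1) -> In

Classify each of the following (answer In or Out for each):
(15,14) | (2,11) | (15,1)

In, Out, In

Every 'In' example satisfies: first ≥ 8. None of the 'Out' examples do.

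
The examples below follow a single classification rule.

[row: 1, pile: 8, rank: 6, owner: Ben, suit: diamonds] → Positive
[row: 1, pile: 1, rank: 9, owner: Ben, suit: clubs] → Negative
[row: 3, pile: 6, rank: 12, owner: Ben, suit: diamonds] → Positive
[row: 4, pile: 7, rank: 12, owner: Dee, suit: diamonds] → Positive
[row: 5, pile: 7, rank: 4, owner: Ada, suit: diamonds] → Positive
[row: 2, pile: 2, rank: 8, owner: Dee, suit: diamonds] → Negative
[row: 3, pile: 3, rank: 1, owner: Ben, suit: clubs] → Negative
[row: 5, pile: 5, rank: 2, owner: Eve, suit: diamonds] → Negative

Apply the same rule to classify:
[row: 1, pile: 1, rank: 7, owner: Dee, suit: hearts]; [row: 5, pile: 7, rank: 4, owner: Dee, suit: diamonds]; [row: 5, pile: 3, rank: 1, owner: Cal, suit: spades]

The distinguishing property — pile ≥ 6 — holds for all the 'Positive' cases and none of the 'Negative' cases.
[row: 1, pile: 1, rank: 7, owner: Dee, suit: hearts]: Negative (pile = 1). [row: 5, pile: 7, rank: 4, owner: Dee, suit: diamonds]: Positive (pile = 7). [row: 5, pile: 3, rank: 1, owner: Cal, suit: spades]: Negative (pile = 3).

Negative, Positive, Negative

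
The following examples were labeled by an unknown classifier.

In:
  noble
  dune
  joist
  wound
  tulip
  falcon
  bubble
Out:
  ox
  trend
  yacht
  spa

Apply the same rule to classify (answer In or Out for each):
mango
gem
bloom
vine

Rule: has ≥ 2 vowels. This holds for each 'In' example and fails for each 'Out' one.
mango → 2 vowels → In.
gem → 1 vowel → Out.
bloom → 2 vowels → In.
vine → 2 vowels → In.

In, Out, In, In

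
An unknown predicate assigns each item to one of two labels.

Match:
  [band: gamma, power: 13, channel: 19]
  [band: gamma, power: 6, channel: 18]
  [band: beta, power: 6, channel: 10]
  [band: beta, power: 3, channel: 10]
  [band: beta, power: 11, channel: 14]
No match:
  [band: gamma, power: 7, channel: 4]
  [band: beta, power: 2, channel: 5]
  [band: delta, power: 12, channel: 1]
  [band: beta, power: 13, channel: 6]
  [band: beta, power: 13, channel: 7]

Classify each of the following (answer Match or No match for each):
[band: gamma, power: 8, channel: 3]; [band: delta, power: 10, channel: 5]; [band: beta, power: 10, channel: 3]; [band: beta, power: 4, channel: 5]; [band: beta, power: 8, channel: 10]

The rule appears to be: channel ≥ 10.
[band: gamma, power: 8, channel: 3] — channel = 3, hence No match. [band: delta, power: 10, channel: 5] — channel = 5, hence No match. [band: beta, power: 10, channel: 3] — channel = 3, hence No match. [band: beta, power: 4, channel: 5] — channel = 5, hence No match. [band: beta, power: 8, channel: 10] — channel = 10, hence Match.

No match, No match, No match, No match, Match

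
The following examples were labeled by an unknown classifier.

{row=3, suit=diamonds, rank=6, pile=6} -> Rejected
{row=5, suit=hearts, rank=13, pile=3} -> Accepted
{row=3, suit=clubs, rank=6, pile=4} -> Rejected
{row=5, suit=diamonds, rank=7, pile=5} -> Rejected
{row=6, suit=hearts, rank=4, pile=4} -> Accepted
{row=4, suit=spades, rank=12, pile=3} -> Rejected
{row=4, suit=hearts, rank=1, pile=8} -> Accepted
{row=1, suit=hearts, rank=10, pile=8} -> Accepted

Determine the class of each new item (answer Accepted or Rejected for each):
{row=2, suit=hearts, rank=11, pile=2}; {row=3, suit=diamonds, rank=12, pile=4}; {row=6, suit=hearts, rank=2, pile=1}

Accepted, Rejected, Accepted

Checking candidate rules against both groups, what survives is: suit is hearts.
{row=2, suit=hearts, rank=11, pile=2}: suit is hearts, satisfies this → Accepted.
{row=3, suit=diamonds, rank=12, pile=4}: suit is diamonds, fails the rule → Rejected.
{row=6, suit=hearts, rank=2, pile=1}: suit is hearts, satisfies this → Accepted.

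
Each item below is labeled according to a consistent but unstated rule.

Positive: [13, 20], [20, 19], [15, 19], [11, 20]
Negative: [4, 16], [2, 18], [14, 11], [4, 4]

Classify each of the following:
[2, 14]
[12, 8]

Negative, Negative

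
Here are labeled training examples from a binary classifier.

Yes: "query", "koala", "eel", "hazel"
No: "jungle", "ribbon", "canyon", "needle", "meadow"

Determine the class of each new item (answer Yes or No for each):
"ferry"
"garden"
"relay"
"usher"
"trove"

The pattern is that an item is 'Yes' exactly when: odd length.
"ferry": length 5 — fits, so Yes.
"garden": length 6 — doesn't match, so No.
"relay": length 5 — fits, so Yes.
"usher": length 5 — fits, so Yes.
"trove": length 5 — fits, so Yes.

Yes, No, Yes, Yes, Yes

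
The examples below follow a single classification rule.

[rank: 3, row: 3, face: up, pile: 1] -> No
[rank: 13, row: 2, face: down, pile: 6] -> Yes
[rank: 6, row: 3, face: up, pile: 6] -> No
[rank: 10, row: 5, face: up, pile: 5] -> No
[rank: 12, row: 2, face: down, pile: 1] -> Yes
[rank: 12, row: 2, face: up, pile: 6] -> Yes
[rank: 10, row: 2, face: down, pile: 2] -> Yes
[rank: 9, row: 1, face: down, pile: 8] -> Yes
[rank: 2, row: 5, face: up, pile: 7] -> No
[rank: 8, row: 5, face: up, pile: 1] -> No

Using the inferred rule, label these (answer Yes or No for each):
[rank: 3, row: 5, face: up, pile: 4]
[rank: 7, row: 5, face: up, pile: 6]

No, No

A rule that fits every label: row ≤ 2 — true of each 'Yes' example, false of each 'No' one.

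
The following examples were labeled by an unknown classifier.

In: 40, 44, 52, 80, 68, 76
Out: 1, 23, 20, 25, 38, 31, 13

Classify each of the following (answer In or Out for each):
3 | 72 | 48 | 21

Out, In, In, Out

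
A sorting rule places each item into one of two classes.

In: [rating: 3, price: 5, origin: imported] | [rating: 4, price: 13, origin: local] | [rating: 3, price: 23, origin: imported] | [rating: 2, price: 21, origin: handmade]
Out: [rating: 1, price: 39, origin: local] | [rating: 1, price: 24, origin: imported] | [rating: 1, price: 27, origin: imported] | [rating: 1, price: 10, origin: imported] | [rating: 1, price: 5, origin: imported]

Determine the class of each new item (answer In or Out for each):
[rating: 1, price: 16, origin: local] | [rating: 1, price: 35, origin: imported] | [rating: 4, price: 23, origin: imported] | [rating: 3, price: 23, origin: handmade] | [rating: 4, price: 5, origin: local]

Out, Out, In, In, In

The common property of the 'In' items is: rating ≥ 2. No 'Out' item has it.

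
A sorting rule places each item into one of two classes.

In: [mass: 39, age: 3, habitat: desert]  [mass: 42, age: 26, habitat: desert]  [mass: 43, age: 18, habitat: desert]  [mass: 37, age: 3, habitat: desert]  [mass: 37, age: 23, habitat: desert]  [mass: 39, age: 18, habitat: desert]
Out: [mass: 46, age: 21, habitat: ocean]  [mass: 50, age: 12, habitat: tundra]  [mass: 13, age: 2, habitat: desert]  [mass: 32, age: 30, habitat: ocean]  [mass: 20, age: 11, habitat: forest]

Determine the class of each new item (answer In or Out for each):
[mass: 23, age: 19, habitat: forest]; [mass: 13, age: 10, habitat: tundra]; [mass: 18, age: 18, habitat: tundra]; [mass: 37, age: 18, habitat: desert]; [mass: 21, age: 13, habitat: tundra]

Out, Out, Out, In, Out

The simplest hypothesis consistent with all the labels is: habitat is desert AND age ≥ 3.
Out: [mass: 23, age: 19, habitat: forest], since habitat is forest, age = 19. Out: [mass: 13, age: 10, habitat: tundra], since habitat is tundra, age = 10. Out: [mass: 18, age: 18, habitat: tundra], since habitat is tundra, age = 18. In: [mass: 37, age: 18, habitat: desert], since habitat is desert, age = 18. Out: [mass: 21, age: 13, habitat: tundra], since habitat is tundra, age = 13.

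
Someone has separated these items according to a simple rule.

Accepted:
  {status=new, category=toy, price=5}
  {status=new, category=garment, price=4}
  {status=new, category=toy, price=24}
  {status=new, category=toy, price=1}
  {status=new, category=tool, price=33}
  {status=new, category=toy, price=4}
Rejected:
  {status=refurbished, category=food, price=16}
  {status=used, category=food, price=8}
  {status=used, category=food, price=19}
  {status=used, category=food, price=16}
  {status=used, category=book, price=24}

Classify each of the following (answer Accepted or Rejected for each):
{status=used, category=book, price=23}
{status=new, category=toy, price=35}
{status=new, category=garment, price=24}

Looking at the examples, the only property every 'Accepted' case has and every 'Rejected' case lacks is: status is new.
{status=used, category=book, price=23}: status is used — does not fit, so Rejected. {status=new, category=toy, price=35}: status is new — passes, so Accepted. {status=new, category=garment, price=24}: status is new — passes, so Accepted.

Rejected, Accepted, Accepted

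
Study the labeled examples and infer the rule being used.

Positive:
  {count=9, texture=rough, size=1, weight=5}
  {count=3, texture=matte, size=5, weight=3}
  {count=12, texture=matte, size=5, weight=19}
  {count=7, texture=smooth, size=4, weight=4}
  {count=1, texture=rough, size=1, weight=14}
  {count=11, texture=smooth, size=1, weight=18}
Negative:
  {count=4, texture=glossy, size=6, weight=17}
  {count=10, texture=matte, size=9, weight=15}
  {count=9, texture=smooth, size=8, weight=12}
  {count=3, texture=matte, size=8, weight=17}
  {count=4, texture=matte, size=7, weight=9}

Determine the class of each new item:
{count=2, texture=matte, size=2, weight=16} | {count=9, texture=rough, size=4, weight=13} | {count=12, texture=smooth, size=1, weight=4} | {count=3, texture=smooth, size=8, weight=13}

The common property of the 'Positive' items is: size ≤ 5. No 'Negative' item has it.
{count=2, texture=matte, size=2, weight=16} → size = 2 → Positive.
{count=9, texture=rough, size=4, weight=13} → size = 4 → Positive.
{count=12, texture=smooth, size=1, weight=4} → size = 1 → Positive.
{count=3, texture=smooth, size=8, weight=13} → size = 8 → Negative.

Positive, Positive, Positive, Negative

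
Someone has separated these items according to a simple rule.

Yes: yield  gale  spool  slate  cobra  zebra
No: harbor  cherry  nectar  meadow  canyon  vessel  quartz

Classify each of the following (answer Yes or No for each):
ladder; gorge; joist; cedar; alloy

The pattern is that an item is 'Yes' exactly when: length ≤ 5.

No, Yes, Yes, Yes, Yes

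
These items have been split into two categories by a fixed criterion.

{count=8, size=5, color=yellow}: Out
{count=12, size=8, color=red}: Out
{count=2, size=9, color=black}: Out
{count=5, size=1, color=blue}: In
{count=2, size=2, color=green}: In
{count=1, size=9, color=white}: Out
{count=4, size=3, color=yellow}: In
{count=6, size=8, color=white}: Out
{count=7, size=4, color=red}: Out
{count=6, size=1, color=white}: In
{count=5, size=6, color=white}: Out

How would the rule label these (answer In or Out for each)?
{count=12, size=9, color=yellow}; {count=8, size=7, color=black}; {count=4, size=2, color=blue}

'In' ⟺ size ≤ 3.
{count=12, size=9, color=yellow} → size = 9 → Out. {count=8, size=7, color=black} → size = 7 → Out. {count=4, size=2, color=blue} → size = 2 → In.

Out, Out, In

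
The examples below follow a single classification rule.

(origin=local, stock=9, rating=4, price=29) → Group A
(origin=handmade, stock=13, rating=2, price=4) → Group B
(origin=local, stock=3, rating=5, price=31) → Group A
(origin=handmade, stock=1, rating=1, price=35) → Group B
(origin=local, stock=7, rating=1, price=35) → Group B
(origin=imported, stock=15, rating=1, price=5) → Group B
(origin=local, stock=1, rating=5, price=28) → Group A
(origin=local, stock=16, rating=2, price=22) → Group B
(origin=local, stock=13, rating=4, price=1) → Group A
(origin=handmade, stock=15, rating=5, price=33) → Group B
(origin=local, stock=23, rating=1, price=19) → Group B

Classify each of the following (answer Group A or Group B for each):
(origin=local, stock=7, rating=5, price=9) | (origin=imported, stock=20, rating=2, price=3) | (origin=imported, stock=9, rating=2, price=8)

The simplest hypothesis consistent with all the labels is: origin is local AND rating ≥ 4.
Group A: (origin=local, stock=7, rating=5, price=9), since origin is local, rating = 5.
Group B: (origin=imported, stock=20, rating=2, price=3), since origin is imported, rating = 2.
Group B: (origin=imported, stock=9, rating=2, price=8), since origin is imported, rating = 2.

Group A, Group B, Group B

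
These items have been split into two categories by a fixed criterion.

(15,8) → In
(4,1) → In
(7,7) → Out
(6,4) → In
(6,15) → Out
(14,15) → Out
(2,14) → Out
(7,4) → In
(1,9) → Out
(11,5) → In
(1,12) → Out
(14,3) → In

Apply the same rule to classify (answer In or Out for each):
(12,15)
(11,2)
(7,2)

Every 'In' example satisfies: first > second. None of the 'Out' examples do.
(12,15): 12 < 15, doesn't qualify → Out. (11,2): 11 > 2, passes → In. (7,2): 7 > 2, passes → In.

Out, In, In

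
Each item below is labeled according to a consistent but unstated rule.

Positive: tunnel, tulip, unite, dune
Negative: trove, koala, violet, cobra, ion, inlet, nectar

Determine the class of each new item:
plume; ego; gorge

Comparing the two groups points to one rule — contains 'u'.

Positive, Negative, Negative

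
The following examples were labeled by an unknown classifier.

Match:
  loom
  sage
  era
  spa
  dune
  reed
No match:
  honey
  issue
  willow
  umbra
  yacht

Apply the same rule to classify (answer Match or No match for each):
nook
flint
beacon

Match, No match, No match

All 'Match' examples share one property — length ≤ 4 — and every 'No match' example lacks it.
Match: nook, since length 4.
No match: flint, since length 5.
No match: beacon, since length 6.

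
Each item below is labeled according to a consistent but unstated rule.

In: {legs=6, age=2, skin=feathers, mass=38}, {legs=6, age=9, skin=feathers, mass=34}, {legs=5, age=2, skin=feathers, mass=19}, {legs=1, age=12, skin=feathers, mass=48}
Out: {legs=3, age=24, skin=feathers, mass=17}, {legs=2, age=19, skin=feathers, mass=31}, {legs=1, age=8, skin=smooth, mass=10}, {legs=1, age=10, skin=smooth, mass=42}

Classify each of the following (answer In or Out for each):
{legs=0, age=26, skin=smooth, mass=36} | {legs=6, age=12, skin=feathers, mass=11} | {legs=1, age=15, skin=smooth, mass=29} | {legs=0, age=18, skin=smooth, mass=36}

One predicate separates the groups cleanly: skin is feathers AND age ≤ 12.
{legs=0, age=26, skin=smooth, mass=36} — skin is smooth, age = 26, hence Out. {legs=6, age=12, skin=feathers, mass=11} — skin is feathers, age = 12, hence In. {legs=1, age=15, skin=smooth, mass=29} — skin is smooth, age = 15, hence Out. {legs=0, age=18, skin=smooth, mass=36} — skin is smooth, age = 18, hence Out.

Out, In, Out, Out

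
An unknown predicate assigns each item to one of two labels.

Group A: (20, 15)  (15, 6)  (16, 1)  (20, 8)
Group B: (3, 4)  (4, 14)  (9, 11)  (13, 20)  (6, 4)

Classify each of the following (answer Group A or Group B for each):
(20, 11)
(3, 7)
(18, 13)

One predicate separates the groups cleanly: first ≥ 14.

Group A, Group B, Group A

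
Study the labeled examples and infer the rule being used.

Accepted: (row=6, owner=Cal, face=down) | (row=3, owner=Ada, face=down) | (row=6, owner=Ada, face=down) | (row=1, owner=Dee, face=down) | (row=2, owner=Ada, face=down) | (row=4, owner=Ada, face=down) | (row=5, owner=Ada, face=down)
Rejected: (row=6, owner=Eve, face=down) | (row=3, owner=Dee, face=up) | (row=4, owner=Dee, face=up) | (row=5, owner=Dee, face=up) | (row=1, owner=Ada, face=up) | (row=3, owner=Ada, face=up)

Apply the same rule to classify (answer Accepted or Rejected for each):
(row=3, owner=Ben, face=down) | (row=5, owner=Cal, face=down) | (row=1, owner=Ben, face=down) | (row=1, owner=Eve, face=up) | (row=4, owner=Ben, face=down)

Accepted, Accepted, Accepted, Rejected, Accepted

The classifier is using: owner is not Eve AND face is down.
Accepted: (row=3, owner=Ben, face=down), since owner is Ben, face is down.
Accepted: (row=5, owner=Cal, face=down), since owner is Cal, face is down.
Accepted: (row=1, owner=Ben, face=down), since owner is Ben, face is down.
Rejected: (row=1, owner=Eve, face=up), since owner is Eve, face is up.
Accepted: (row=4, owner=Ben, face=down), since owner is Ben, face is down.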